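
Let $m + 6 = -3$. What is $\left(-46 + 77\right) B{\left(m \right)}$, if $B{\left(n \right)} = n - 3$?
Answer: $-372$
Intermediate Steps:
$m = -9$ ($m = -6 - 3 = -9$)
$B{\left(n \right)} = -3 + n$ ($B{\left(n \right)} = n - 3 = -3 + n$)
$\left(-46 + 77\right) B{\left(m \right)} = \left(-46 + 77\right) \left(-3 - 9\right) = 31 \left(-12\right) = -372$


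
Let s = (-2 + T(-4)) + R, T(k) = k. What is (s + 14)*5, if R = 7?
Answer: 75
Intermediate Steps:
s = 1 (s = (-2 - 4) + 7 = -6 + 7 = 1)
(s + 14)*5 = (1 + 14)*5 = 15*5 = 75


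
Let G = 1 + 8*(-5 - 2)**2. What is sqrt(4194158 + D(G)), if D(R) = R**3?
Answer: sqrt(64892615) ≈ 8055.6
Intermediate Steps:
G = 393 (G = 1 + 8*(-7)**2 = 1 + 8*49 = 1 + 392 = 393)
sqrt(4194158 + D(G)) = sqrt(4194158 + 393**3) = sqrt(4194158 + 60698457) = sqrt(64892615)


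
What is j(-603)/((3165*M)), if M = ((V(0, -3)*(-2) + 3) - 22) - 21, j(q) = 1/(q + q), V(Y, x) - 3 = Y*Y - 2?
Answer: 1/160313580 ≈ 6.2378e-9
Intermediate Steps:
V(Y, x) = 1 + Y**2 (V(Y, x) = 3 + (Y*Y - 2) = 3 + (Y**2 - 2) = 3 + (-2 + Y**2) = 1 + Y**2)
j(q) = 1/(2*q)
M = -42 (M = (((1 + 0**2)*(-2) + 3) - 22) - 21 = (((1 + 0)*(-2) + 3) - 22) - 21 = ((1*(-2) + 3) - 22) - 21 = ((-2 + 3) - 22) - 21 = (1 - 22) - 21 = -21 - 21 = -42)
j(-603)/((3165*M)) = ((1/2)/(-603))/((3165*(-42))) = ((1/2)*(-1/603))/(-132930) = -1/1206*(-1/132930) = 1/160313580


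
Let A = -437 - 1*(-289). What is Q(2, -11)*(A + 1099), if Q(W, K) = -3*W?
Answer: -5706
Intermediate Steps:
A = -148 (A = -437 + 289 = -148)
Q(2, -11)*(A + 1099) = (-3*2)*(-148 + 1099) = -6*951 = -5706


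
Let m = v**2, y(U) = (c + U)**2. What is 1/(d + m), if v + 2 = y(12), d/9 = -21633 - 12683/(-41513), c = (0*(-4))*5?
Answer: -41513/7245274282 ≈ -5.7297e-6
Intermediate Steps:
c = 0 (c = 0*5 = 0)
y(U) = U**2 (y(U) = (0 + U)**2 = U**2)
d = -8082342414/41513 (d = 9*(-21633 - 12683/(-41513)) = 9*(-21633 - 12683*(-1)/41513) = 9*(-21633 - 1*(-12683/41513)) = 9*(-21633 + 12683/41513) = 9*(-898038046/41513) = -8082342414/41513 ≈ -1.9469e+5)
v = 142 (v = -2 + 12**2 = -2 + 144 = 142)
m = 20164 (m = 142**2 = 20164)
1/(d + m) = 1/(-8082342414/41513 + 20164) = 1/(-7245274282/41513) = -41513/7245274282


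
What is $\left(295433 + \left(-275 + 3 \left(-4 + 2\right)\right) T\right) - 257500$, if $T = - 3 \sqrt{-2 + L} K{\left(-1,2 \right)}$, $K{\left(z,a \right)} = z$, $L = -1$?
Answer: $37933 - 843 i \sqrt{3} \approx 37933.0 - 1460.1 i$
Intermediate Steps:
$T = 3 i \sqrt{3}$ ($T = - 3 \sqrt{-2 - 1} \left(-1\right) = - 3 \sqrt{-3} \left(-1\right) = - 3 i \sqrt{3} \left(-1\right) = 3 i \sqrt{3} \approx 5.1962 i$)
$\left(295433 + \left(-275 + 3 \left(-4 + 2\right)\right) T\right) - 257500 = \left(295433 + \left(-275 + 3 \left(-4 + 2\right)\right) 3 i \sqrt{3}\right) - 257500 = \left(295433 + \left(-275 + 3 \left(-2\right)\right) 3 i \sqrt{3}\right) - 257500 = \left(295433 + \left(-275 - 6\right) 3 i \sqrt{3}\right) - 257500 = \left(295433 - 281 \cdot 3 i \sqrt{3}\right) - 257500 = \left(295433 - 843 i \sqrt{3}\right) - 257500 = 37933 - 843 i \sqrt{3}$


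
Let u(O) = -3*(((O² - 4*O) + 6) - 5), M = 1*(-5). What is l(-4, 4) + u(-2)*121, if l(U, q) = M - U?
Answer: -4720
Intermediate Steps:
M = -5
l(U, q) = -5 - U
u(O) = -3 - 3*O² + 12*O (u(O) = -3*((6 + O² - 4*O) - 5) = -3*(1 + O² - 4*O) = -3 - 3*O² + 12*O)
l(-4, 4) + u(-2)*121 = (-5 - 1*(-4)) + (-3 - 3*(-2)² + 12*(-2))*121 = (-5 + 4) + (-3 - 3*4 - 24)*121 = -1 + (-3 - 12 - 24)*121 = -1 - 39*121 = -1 - 4719 = -4720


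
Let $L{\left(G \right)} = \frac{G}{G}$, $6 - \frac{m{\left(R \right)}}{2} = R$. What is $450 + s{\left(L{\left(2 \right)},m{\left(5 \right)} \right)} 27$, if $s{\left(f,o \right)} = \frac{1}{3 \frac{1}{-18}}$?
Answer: $288$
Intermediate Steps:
$m{\left(R \right)} = 12 - 2 R$
$L{\left(G \right)} = 1$
$s{\left(f,o \right)} = -6$ ($s{\left(f,o \right)} = \frac{1}{3 \left(- \frac{1}{18}\right)} = \frac{1}{- \frac{1}{6}} = -6$)
$450 + s{\left(L{\left(2 \right)},m{\left(5 \right)} \right)} 27 = 450 - 162 = 288$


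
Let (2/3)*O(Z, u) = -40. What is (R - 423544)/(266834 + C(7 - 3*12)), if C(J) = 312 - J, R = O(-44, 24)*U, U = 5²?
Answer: -425044/267175 ≈ -1.5909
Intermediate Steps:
O(Z, u) = -60 (O(Z, u) = (3/2)*(-40) = -60)
U = 25
R = -1500 (R = -60*25 = -1500)
(R - 423544)/(266834 + C(7 - 3*12)) = (-1500 - 423544)/(266834 + (312 - (7 - 3*12))) = -425044/(266834 + (312 - (7 - 36))) = -425044/(266834 + (312 - 1*(-29))) = -425044/(266834 + (312 + 29)) = -425044/(266834 + 341) = -425044/267175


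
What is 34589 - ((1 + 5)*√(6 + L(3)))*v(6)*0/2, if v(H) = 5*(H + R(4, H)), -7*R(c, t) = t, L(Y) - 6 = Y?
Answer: 34589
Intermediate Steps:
L(Y) = 6 + Y
R(c, t) = -t/7
v(H) = 30*H/7 (v(H) = 5*(H - H/7) = 5*(6*H/7) = 30*H/7)
34589 - ((1 + 5)*√(6 + L(3)))*v(6)*0/2 = 34589 - ((1 + 5)*√(6 + (6 + 3)))*((30/7)*6)*0/2 = 34589 - (6*√(6 + 9))*(180/7)*0*(½) = 34589 - (6*√15)*(180/7)*0 = 34589 - 1080*√15/7*0 = 34589 - 1*0 = 34589 + 0 = 34589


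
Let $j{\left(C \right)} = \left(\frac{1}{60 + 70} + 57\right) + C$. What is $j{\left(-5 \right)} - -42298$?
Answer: $\frac{5505501}{130} \approx 42350.0$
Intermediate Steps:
$j{\left(C \right)} = \frac{7411}{130} + C$ ($j{\left(C \right)} = \left(\frac{1}{130} + 57\right) + C = \frac{7411}{130} + C$)
$j{\left(-5 \right)} - -42298 = \left(\frac{7411}{130} - 5\right) - -42298 = \frac{6761}{130} + 42298 = \frac{5505501}{130}$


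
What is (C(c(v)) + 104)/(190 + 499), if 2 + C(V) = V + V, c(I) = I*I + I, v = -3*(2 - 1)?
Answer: 114/689 ≈ 0.16546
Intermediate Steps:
v = -3 (v = -3*1 = -3)
c(I) = I + I² (c(I) = I² + I = I + I²)
C(V) = -2 + 2*V (C(V) = -2 + (V + V) = -2 + 2*V)
(C(c(v)) + 104)/(190 + 499) = ((-2 + 2*(-3*(1 - 3))) + 104)/(190 + 499) = ((-2 + 2*(-3*(-2))) + 104)/689 = ((-2 + 2*6) + 104)*(1/689) = ((-2 + 12) + 104)*(1/689) = (10 + 104)*(1/689) = 114*(1/689) = 114/689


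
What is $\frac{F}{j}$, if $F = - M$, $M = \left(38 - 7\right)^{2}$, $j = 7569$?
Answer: $- \frac{961}{7569} \approx -0.12697$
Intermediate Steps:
$M = 961$ ($M = 31^{2} = 961$)
$F = -961$ ($F = \left(-1\right) 961 = -961$)
$\frac{F}{j} = - \frac{961}{7569}$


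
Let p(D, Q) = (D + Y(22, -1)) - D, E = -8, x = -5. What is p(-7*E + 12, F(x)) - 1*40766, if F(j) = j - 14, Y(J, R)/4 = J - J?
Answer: -40766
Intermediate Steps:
Y(J, R) = 0 (Y(J, R) = 4*(J - J) = 4*0 = 0)
F(j) = -14 + j
p(D, Q) = 0 (p(D, Q) = (D + 0) - D = D - D = 0)
p(-7*E + 12, F(x)) - 1*40766 = 0 - 1*40766 = 0 - 40766 = -40766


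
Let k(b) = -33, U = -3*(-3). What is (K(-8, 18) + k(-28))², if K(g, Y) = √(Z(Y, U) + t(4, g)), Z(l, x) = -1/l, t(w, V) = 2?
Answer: (198 - √70)²/36 ≈ 998.91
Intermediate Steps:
U = 9
K(g, Y) = √(2 - 1/Y) (K(g, Y) = √(-1/Y + 2) = √(2 - 1/Y))
(K(-8, 18) + k(-28))² = (√(2 - 1/18) - 33)² = (√(35/18) - 33)² = (√70/6 - 33)² = (-33 + √70/6)²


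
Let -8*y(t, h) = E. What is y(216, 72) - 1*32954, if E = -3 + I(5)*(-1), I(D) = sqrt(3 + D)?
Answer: -263629/8 + sqrt(2)/4 ≈ -32953.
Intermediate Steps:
E = -3 - 2*sqrt(2) (E = -3 + sqrt(3 + 5)*(-1) = -3 + sqrt(8)*(-1) = -3 + (2*sqrt(2))*(-1) = -3 - 2*sqrt(2) ≈ -5.8284)
y(t, h) = 3/8 + sqrt(2)/4 (y(t, h) = -(-3 - 2*sqrt(2))/8 = 3/8 + sqrt(2)/4)
y(216, 72) - 1*32954 = (3/8 + sqrt(2)/4) - 1*32954 = (3/8 + sqrt(2)/4) - 32954 = -263629/8 + sqrt(2)/4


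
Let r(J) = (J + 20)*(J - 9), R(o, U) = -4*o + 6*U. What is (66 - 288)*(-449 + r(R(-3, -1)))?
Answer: 116994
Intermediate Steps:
r(J) = (-9 + J)*(20 + J) (r(J) = (20 + J)*(-9 + J) = (-9 + J)*(20 + J))
(66 - 288)*(-449 + r(R(-3, -1))) = (66 - 288)*(-449 + (-180 + (-4*(-3) + 6*(-1))**2 + 11*(-4*(-3) + 6*(-1)))) = -222*(-449 + (-180 + (12 - 6)**2 + 11*(12 - 6))) = -222*(-449 + (-180 + 6**2 + 11*6)) = -222*(-449 + (-180 + 36 + 66)) = -222*(-449 - 78) = -222*(-527) = 116994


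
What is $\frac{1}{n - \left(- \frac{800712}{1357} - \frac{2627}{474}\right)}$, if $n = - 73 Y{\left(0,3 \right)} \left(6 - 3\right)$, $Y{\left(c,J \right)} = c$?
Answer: $\frac{643218}{383102327} \approx 0.001679$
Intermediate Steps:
$n = 0$ ($n = - 73 \cdot 0 \left(6 - 3\right) = - 73 \cdot 0 \cdot 3 = \left(-73\right) 0 = 0$)
$\frac{1}{n - \left(- \frac{800712}{1357} - \frac{2627}{474}\right)} = \frac{1}{0 - \left(- \frac{800712}{1357} - \frac{2627}{474}\right)} = \frac{1}{0 - \left(- \frac{2627}{474} + \frac{1011}{1357 \left(- \frac{1}{792}\right)}\right)} = \frac{1}{0 - \left(- \frac{2627}{474} + \frac{1011}{- \frac{1357}{792}}\right)} = \frac{1}{0 + \left(\left(-1011\right) \left(- \frac{792}{1357}\right) + \frac{2627}{474}\right)} = \frac{1}{0 + \left(\frac{800712}{1357} + \frac{2627}{474}\right)} = \frac{1}{0 + \frac{383102327}{643218}} = \frac{1}{\frac{383102327}{643218}} = \frac{643218}{383102327}$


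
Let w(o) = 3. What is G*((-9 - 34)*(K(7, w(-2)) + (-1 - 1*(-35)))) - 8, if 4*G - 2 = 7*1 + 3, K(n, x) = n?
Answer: -5297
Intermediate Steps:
G = 3 (G = 1/2 + (7*1 + 3)/4 = 1/2 + (7 + 3)/4 = 1/2 + (1/4)*10 = 1/2 + 5/2 = 3)
G*((-9 - 34)*(K(7, w(-2)) + (-1 - 1*(-35)))) - 8 = 3*((-9 - 34)*(7 + (-1 - 1*(-35)))) - 8 = 3*(-43*(7 + (-1 + 35))) - 8 = 3*(-43*(7 + 34)) - 8 = 3*(-43*41) - 8 = 3*(-1763) - 8 = -5289 - 8 = -5297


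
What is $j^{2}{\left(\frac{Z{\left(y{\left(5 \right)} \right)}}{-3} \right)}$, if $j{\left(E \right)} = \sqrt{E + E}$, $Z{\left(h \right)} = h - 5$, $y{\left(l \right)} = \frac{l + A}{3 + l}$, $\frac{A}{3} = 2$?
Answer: $\frac{29}{12} \approx 2.4167$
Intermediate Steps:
$A = 6$ ($A = 3 \cdot 2 = 6$)
$y{\left(l \right)} = \frac{6 + l}{3 + l}$ ($y{\left(l \right)} = \frac{l + 6}{3 + l} = \frac{6 + l}{3 + l}$)
$Z{\left(h \right)} = -5 + h$
$j{\left(E \right)} = \sqrt{2} \sqrt{E}$ ($j{\left(E \right)} = \sqrt{2 E} = \sqrt{2} \sqrt{E}$)
$j^{2}{\left(\frac{Z{\left(y{\left(5 \right)} \right)}}{-3} \right)} = \left(\sqrt{2} \sqrt{\frac{-5 + \frac{6 + 5}{3 + 5}}{-3}}\right)^{2} = \left(\sqrt{2} \sqrt{\left(-5 + \frac{1}{8} \cdot 11\right) \left(- \frac{1}{3}\right)}\right)^{2} = \left(\sqrt{2} \sqrt{\left(-5 + \frac{11}{8}\right) \left(- \frac{1}{3}\right)}\right)^{2} = \left(\sqrt{2} \sqrt{\left(- \frac{29}{8}\right) \left(- \frac{1}{3}\right)}\right)^{2} = \left(\sqrt{2} \sqrt{\frac{29}{24}}\right)^{2} = \left(\sqrt{2} \frac{\sqrt{174}}{12}\right)^{2} = \left(\frac{\sqrt{87}}{6}\right)^{2} = \frac{29}{12}$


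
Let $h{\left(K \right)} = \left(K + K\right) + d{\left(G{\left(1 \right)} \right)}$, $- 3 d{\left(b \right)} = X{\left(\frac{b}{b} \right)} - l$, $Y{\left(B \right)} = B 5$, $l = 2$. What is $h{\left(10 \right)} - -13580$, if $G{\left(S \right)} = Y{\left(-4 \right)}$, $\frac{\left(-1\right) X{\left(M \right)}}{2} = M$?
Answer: $\frac{40804}{3} \approx 13601.0$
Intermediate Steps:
$X{\left(M \right)} = - 2 M$
$Y{\left(B \right)} = 5 B$
$G{\left(S \right)} = -20$ ($G{\left(S \right)} = 5 \left(-4\right) = -20$)
$d{\left(b \right)} = \frac{4}{3}$ ($d{\left(b \right)} = - \frac{- 2 \frac{b}{b} - 2}{3} = - \frac{\left(-2\right) 1 - 2}{3} = - \frac{-2 - 2}{3} = \left(- \frac{1}{3}\right) \left(-4\right) = \frac{4}{3}$)
$h{\left(K \right)} = \frac{4}{3} + 2 K$ ($h{\left(K \right)} = \left(K + K\right) + \frac{4}{3} = 2 K + \frac{4}{3} = \frac{4}{3} + 2 K$)
$h{\left(10 \right)} - -13580 = \left(\frac{4}{3} + 2 \cdot 10\right) - -13580 = \left(\frac{4}{3} + 20\right) + 13580 = \frac{64}{3} + 13580 = \frac{40804}{3}$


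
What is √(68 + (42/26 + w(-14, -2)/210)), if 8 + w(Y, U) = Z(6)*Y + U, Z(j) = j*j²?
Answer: 2*√25697490/1365 ≈ 7.4275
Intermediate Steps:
Z(j) = j³
w(Y, U) = -8 + U + 216*Y (w(Y, U) = -8 + (6³*Y + U) = -8 + (216*Y + U) = -8 + (U + 216*Y) = -8 + U + 216*Y)
√(68 + (42/26 + w(-14, -2)/210)) = √(68 + (42/26 + (-8 - 2 + 216*(-14))/210)) = √(68 + (42*(1/26) + (-8 - 2 - 3024)*(1/210))) = √(68 + (21/13 - 3034*1/210)) = √(68 + (21/13 - 1517/105)) = √(68 - 17516/1365) = √(75304/1365) = 2*√25697490/1365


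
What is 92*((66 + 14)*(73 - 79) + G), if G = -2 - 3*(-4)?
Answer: -43240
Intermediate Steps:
G = 10 (G = -2 + 12 = 10)
92*((66 + 14)*(73 - 79) + G) = 92*((66 + 14)*(73 - 79) + 10) = 92*(80*(-6) + 10) = 92*(-480 + 10) = 92*(-470) = -43240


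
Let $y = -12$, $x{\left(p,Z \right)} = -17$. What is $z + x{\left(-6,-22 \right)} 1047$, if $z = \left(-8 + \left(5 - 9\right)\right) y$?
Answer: $-17655$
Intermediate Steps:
$z = 144$ ($z = \left(-8 + \left(5 - 9\right)\right) \left(-12\right) = \left(-8 - 4\right) \left(-12\right) = \left(-12\right) \left(-12\right) = 144$)
$z + x{\left(-6,-22 \right)} 1047 = 144 - 17799 = -17655$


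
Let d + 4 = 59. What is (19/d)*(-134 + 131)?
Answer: -57/55 ≈ -1.0364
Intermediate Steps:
d = 55 (d = -4 + 59 = 55)
(19/d)*(-134 + 131) = (19/55)*(-134 + 131) = (19*(1/55))*(-3) = (19/55)*(-3) = -57/55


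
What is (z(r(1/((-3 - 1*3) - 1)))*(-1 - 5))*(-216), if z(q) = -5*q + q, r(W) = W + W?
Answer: 10368/7 ≈ 1481.1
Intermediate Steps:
r(W) = 2*W
z(q) = -4*q
(z(r(1/((-3 - 1*3) - 1)))*(-1 - 5))*(-216) = ((-8/((-3 - 1*3) - 1))*(-1 - 5))*(-216) = (-8/((-3 - 3) - 1)*(-6))*(-216) = (-8/(-6 - 1)*(-6))*(-216) = (-8/(-7)*(-6))*(-216) = (-8*(-1)/7*(-6))*(-216) = (-4*(-2/7)*(-6))*(-216) = ((8/7)*(-6))*(-216) = -48/7*(-216) = 10368/7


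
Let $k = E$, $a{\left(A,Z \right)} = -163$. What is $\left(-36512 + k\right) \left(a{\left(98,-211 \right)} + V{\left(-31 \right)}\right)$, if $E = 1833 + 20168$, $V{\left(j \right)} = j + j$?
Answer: $3264975$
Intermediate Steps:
$V{\left(j \right)} = 2 j$
$E = 22001$
$k = 22001$
$\left(-36512 + k\right) \left(a{\left(98,-211 \right)} + V{\left(-31 \right)}\right) = \left(-36512 + 22001\right) \left(-163 + 2 \left(-31\right)\right) = - 14511 \left(-163 - 62\right) = \left(-14511\right) \left(-225\right) = 3264975$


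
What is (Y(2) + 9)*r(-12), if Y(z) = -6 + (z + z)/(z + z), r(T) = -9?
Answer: -36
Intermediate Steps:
Y(z) = -5 (Y(z) = -6 + (2*z)/((2*z)) = -6 + (2*z)*(1/(2*z)) = -6 + 1 = -5)
(Y(2) + 9)*r(-12) = (-5 + 9)*(-9) = 4*(-9) = -36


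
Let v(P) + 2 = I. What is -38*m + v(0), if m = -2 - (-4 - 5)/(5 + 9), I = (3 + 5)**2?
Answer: 795/7 ≈ 113.57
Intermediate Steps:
I = 64 (I = 8**2 = 64)
v(P) = 62 (v(P) = -2 + 64 = 62)
m = -19/14 (m = -2 - (-9)/14 = -2 - 1*(-9/14) = -2 + 9/14 = -19/14 ≈ -1.3571)
-38*m + v(0) = -38*(-19/14) + 62 = 361/7 + 62 = 795/7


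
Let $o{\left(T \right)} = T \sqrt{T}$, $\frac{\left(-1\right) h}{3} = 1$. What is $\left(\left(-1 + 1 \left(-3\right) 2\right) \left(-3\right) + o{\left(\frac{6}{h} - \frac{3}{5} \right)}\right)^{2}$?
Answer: $\frac{52928}{125} - \frac{546 i \sqrt{65}}{25} \approx 423.42 - 176.08 i$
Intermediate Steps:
$h = -3$ ($h = \left(-3\right) 1 = -3$)
$o{\left(T \right)} = T^{\frac{3}{2}}$
$\left(\left(-1 + 1 \left(-3\right) 2\right) \left(-3\right) + o{\left(\frac{6}{h} - \frac{3}{5} \right)}\right)^{2} = \left(\left(-1 + 1 \left(-3\right) 2\right) \left(-3\right) + \left(\frac{6}{-3} - \frac{3}{5}\right)^{\frac{3}{2}}\right)^{2} = \left(\left(-1 - 6\right) \left(-3\right) + \left(6 \left(- \frac{1}{3}\right) - \frac{3}{5}\right)^{\frac{3}{2}}\right)^{2} = \left(\left(-1 - 6\right) \left(-3\right) + \left(-2 - \frac{3}{5}\right)^{\frac{3}{2}}\right)^{2} = \left(\left(-7\right) \left(-3\right) + \left(- \frac{13}{5}\right)^{\frac{3}{2}}\right)^{2} = \left(21 - \frac{13 i \sqrt{65}}{25}\right)^{2}$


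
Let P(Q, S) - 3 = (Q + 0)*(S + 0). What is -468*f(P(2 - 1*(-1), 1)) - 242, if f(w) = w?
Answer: -3050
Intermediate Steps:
P(Q, S) = 3 + Q*S (P(Q, S) = 3 + (Q + 0)*(S + 0) = 3 + Q*S)
-468*f(P(2 - 1*(-1), 1)) - 242 = -468*(3 + (2 - 1*(-1))*1) - 242 = -468*(3 + (2 + 1)*1) - 242 = -468*(3 + 3*1) - 242 = -468*(3 + 3) - 242 = -468*6 - 242 = -2808 - 242 = -3050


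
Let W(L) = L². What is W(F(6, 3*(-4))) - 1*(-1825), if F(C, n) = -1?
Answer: 1826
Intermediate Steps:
W(F(6, 3*(-4))) - 1*(-1825) = (-1)² - 1*(-1825) = 1 + 1825 = 1826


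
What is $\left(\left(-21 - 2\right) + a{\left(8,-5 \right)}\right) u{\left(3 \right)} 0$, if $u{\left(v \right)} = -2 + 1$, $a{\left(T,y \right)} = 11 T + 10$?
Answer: $0$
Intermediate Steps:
$a{\left(T,y \right)} = 10 + 11 T$
$u{\left(v \right)} = -1$
$\left(\left(-21 - 2\right) + a{\left(8,-5 \right)}\right) u{\left(3 \right)} 0 = \left(\left(-21 - 2\right) + \left(10 + 11 \cdot 8\right)\right) \left(\left(-1\right) 0\right) = \left(\left(-21 - 2\right) + \left(10 + 88\right)\right) 0 = \left(-23 + 98\right) 0 = 75 \cdot 0 = 0$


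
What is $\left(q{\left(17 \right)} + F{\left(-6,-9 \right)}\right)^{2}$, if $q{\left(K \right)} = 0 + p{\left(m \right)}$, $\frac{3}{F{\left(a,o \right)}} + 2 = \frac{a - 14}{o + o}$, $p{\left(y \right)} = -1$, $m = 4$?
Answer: $\frac{1225}{64} \approx 19.141$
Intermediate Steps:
$F{\left(a,o \right)} = \frac{3}{-2 + \frac{-14 + a}{2 o}}$ ($F{\left(a,o \right)} = \frac{3}{-2 + \frac{a - 14}{o + o}} = \frac{3}{-2 + \frac{-14 + a}{2 o}}$)
$q{\left(K \right)} = -1$ ($q{\left(K \right)} = 0 - 1 = -1$)
$\left(q{\left(17 \right)} + F{\left(-6,-9 \right)}\right)^{2} = \left(-1 + 6 \left(-9\right) \frac{1}{-14 - 6 - -36}\right)^{2} = \left(-1 + 6 \left(-9\right) \frac{1}{-14 - 6 + 36}\right)^{2} = \left(-1 + 6 \left(-9\right) \frac{1}{16}\right)^{2} = \left(-1 - \frac{27}{8}\right)^{2} = \left(- \frac{35}{8}\right)^{2} = \frac{1225}{64}$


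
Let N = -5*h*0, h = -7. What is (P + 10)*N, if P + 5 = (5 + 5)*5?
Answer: 0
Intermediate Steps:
N = 0 (N = -5*(-7)*0 = 35*0 = 0)
P = 45 (P = -5 + (5 + 5)*5 = -5 + 10*5 = -5 + 50 = 45)
(P + 10)*N = (45 + 10)*0 = 55*0 = 0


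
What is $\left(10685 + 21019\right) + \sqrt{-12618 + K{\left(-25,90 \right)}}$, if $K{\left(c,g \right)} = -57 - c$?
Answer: $31704 + 5 i \sqrt{506} \approx 31704.0 + 112.47 i$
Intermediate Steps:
$\left(10685 + 21019\right) + \sqrt{-12618 + K{\left(-25,90 \right)}} = \left(10685 + 21019\right) + \sqrt{-12618 - 32} = 31704 + \sqrt{-12618 + \left(-57 + 25\right)} = 31704 + \sqrt{-12618 - 32} = 31704 + \sqrt{-12650} = 31704 + 5 i \sqrt{506}$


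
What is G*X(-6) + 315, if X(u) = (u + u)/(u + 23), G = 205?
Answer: 2895/17 ≈ 170.29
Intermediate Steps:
X(u) = 2*u/(23 + u) (X(u) = (2*u)/(23 + u) = 2*u/(23 + u))
G*X(-6) + 315 = 205*(2*(-6)/(23 - 6)) + 315 = 205*(2*(-6)/17) + 315 = 205*(2*(-6)*(1/17)) + 315 = 205*(-12/17) + 315 = -2460/17 + 315 = 2895/17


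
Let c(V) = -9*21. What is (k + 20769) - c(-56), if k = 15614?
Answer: 36572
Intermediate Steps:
c(V) = -189
(k + 20769) - c(-56) = (15614 + 20769) - 1*(-189) = 36383 + 189 = 36572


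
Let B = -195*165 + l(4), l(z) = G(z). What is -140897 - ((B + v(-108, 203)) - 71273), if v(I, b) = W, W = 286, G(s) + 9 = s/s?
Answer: -37727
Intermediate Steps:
G(s) = -8 (G(s) = -9 + s/s = -9 + 1 = -8)
l(z) = -8
v(I, b) = 286
B = -32183 (B = -195*165 - 8 = -32175 - 8 = -32183)
-140897 - ((B + v(-108, 203)) - 71273) = -140897 - ((-32183 + 286) - 71273) = -140897 - (-31897 - 71273) = -140897 - 1*(-103170) = -140897 + 103170 = -37727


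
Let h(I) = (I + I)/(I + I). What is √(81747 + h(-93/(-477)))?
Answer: 2*√20437 ≈ 285.92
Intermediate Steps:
h(I) = 1 (h(I) = (2*I)/((2*I)) = (2*I)*(1/(2*I)) = 1)
√(81747 + h(-93/(-477))) = √(81747 + 1) = √81748 = 2*√20437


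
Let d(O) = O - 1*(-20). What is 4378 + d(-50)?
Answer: 4348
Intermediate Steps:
d(O) = 20 + O (d(O) = O + 20 = 20 + O)
4378 + d(-50) = 4378 + (20 - 50) = 4378 - 30 = 4348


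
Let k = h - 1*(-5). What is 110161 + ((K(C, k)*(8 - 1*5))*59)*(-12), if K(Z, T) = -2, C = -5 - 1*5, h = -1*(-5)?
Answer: 114409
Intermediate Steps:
h = 5
C = -10 (C = -5 - 5 = -10)
k = 10 (k = 5 - 1*(-5) = 5 + 5 = 10)
110161 + ((K(C, k)*(8 - 1*5))*59)*(-12) = 110161 + (-2*(8 - 1*5)*59)*(-12) = 110161 + (-2*(8 - 5)*59)*(-12) = 110161 + (-2*3*59)*(-12) = 110161 - 6*59*(-12) = 110161 - 354*(-12) = 110161 + 4248 = 114409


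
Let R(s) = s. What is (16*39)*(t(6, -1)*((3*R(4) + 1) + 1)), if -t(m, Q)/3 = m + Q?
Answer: -131040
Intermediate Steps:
t(m, Q) = -3*Q - 3*m (t(m, Q) = -3*(m + Q) = -3*(Q + m) = -3*Q - 3*m)
(16*39)*(t(6, -1)*((3*R(4) + 1) + 1)) = (16*39)*((-3*(-1) - 3*6)*((3*4 + 1) + 1)) = 624*((3 - 18)*((12 + 1) + 1)) = 624*(-15*(13 + 1)) = 624*(-15*14) = 624*(-210) = -131040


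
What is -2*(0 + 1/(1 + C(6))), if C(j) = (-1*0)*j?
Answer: -2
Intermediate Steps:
C(j) = 0 (C(j) = 0*j = 0)
-2*(0 + 1/(1 + C(6))) = -2*(0 + 1/(1 + 0)) = -2*(0 + 1/1) = -2*(0 + 1) = -2*1 = -2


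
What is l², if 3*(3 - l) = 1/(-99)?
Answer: 795664/88209 ≈ 9.0202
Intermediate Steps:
l = 892/297 (l = 3 - ⅓/(-99) = 3 - ⅓*(-1/99) = 3 + 1/297 = 892/297 ≈ 3.0034)
l² = (892/297)² = 795664/88209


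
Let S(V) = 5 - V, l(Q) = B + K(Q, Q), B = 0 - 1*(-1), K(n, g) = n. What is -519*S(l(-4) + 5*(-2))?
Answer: -9342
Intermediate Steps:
B = 1 (B = 0 + 1 = 1)
l(Q) = 1 + Q
-519*S(l(-4) + 5*(-2)) = -519*(5 - ((1 - 4) + 5*(-2))) = -519*(5 - (-3 - 10)) = -519*(5 - 1*(-13)) = -519*(5 + 13) = -519*18 = -9342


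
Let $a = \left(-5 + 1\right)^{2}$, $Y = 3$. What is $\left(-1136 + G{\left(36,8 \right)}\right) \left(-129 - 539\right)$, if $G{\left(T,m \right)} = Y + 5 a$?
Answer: $703404$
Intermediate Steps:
$a = 16$ ($a = \left(-4\right)^{2} = 16$)
$G{\left(T,m \right)} = 83$ ($G{\left(T,m \right)} = 3 + 5 \cdot 16 = 3 + 80 = 83$)
$\left(-1136 + G{\left(36,8 \right)}\right) \left(-129 - 539\right) = \left(-1136 + 83\right) \left(-129 - 539\right) = - 1053 \left(-129 + \left(-2151 + 1612\right)\right) = - 1053 \left(-129 - 539\right) = \left(-1053\right) \left(-668\right) = 703404$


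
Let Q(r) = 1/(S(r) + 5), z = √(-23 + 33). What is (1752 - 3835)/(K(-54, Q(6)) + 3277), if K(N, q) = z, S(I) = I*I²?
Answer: -6825991/10738719 + 2083*√10/10738719 ≈ -0.63503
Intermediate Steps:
S(I) = I³
z = √10 ≈ 3.1623
Q(r) = 1/(5 + r³) (Q(r) = 1/(r³ + 5) = 1/(5 + r³))
K(N, q) = √10
(1752 - 3835)/(K(-54, Q(6)) + 3277) = (1752 - 3835)/(√10 + 3277) = -2083/(3277 + √10)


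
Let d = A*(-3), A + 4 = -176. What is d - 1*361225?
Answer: -360685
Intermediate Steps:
A = -180 (A = -4 - 176 = -180)
d = 540 (d = -180*(-3) = 540)
d - 1*361225 = 540 - 1*361225 = 540 - 361225 = -360685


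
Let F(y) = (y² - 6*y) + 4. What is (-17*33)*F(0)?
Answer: -2244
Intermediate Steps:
F(y) = 4 + y² - 6*y
(-17*33)*F(0) = (-17*33)*(4 + 0² - 6*0) = -561*(4 + 0 + 0) = -561*4 = -2244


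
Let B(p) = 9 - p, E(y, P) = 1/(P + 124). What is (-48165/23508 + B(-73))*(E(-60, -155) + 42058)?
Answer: 272274969703/80972 ≈ 3.3626e+6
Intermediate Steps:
E(y, P) = 1/(124 + P)
(-48165/23508 + B(-73))*(E(-60, -155) + 42058) = (-48165/23508 + (9 - 1*(-73)))*(1/(124 - 155) + 42058) = (-48165*1/23508 + (9 + 73))*(1/(-31) + 42058) = (-16055/7836 + 82)*(-1/31 + 42058) = (626497/7836)*(1303797/31) = 272274969703/80972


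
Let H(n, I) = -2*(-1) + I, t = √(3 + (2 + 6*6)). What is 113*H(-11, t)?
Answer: 226 + 113*√41 ≈ 949.55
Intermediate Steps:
t = √41 (t = √(3 + (2 + 36)) = √(3 + 38) = √41 ≈ 6.4031)
H(n, I) = 2 + I
113*H(-11, t) = 113*(2 + √41) = 226 + 113*√41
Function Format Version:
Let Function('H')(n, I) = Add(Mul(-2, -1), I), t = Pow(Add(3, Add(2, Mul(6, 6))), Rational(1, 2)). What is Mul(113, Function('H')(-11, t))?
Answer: Add(226, Mul(113, Pow(41, Rational(1, 2)))) ≈ 949.55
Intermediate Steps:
t = Pow(41, Rational(1, 2)) (t = Pow(Add(3, Add(2, 36)), Rational(1, 2)) = Pow(Add(3, 38), Rational(1, 2)) = Pow(41, Rational(1, 2)) ≈ 6.4031)
Function('H')(n, I) = Add(2, I)
Mul(113, Function('H')(-11, t)) = Mul(113, Add(2, Pow(41, Rational(1, 2)))) = Add(226, Mul(113, Pow(41, Rational(1, 2))))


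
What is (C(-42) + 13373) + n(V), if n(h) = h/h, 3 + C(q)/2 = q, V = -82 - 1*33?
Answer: 13284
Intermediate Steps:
V = -115 (V = -82 - 33 = -115)
C(q) = -6 + 2*q
n(h) = 1
(C(-42) + 13373) + n(V) = ((-6 + 2*(-42)) + 13373) + 1 = ((-6 - 84) + 13373) + 1 = (-90 + 13373) + 1 = 13283 + 1 = 13284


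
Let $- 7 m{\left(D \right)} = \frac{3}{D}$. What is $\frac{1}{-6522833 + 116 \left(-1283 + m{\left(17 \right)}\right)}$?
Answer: $- \frac{119}{793928007} \approx -1.4989 \cdot 10^{-7}$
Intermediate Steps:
$m{\left(D \right)} = - \frac{3}{7 D}$ ($m{\left(D \right)} = - \frac{3 \frac{1}{D}}{7} = - \frac{3}{7 D}$)
$\frac{1}{-6522833 + 116 \left(-1283 + m{\left(17 \right)}\right)} = \frac{1}{-6522833 + 116 \left(-1283 - \frac{3}{7 \cdot 17}\right)} = \frac{1}{-6522833 + 116 \left(-1283 - \frac{3}{119}\right)} = \frac{1}{-6522833 + 116 \left(- \frac{152680}{119}\right)} = \frac{1}{-6522833 - \frac{17710880}{119}} = \frac{1}{- \frac{793928007}{119}} = - \frac{119}{793928007}$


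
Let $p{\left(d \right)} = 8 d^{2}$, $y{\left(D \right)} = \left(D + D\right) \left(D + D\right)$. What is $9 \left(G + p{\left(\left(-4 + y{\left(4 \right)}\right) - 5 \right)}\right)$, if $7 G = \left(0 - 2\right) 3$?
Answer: $\frac{1524546}{7} \approx 2.1779 \cdot 10^{5}$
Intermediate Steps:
$y{\left(D \right)} = 4 D^{2}$ ($y{\left(D \right)} = 2 D 2 D = 4 D^{2}$)
$G = - \frac{6}{7}$ ($G = \frac{\left(0 - 2\right) 3}{7} = \frac{\left(-2\right) 3}{7} = \frac{1}{7} \left(-6\right) = - \frac{6}{7} \approx -0.85714$)
$9 \left(G + p{\left(\left(-4 + y{\left(4 \right)}\right) - 5 \right)}\right) = 9 \left(- \frac{6}{7} + 8 \left(\left(-4 + 4 \cdot 4^{2}\right) - 5\right)^{2}\right) = 9 \left(- \frac{6}{7} + 8 \left(\left(-4 + 4 \cdot 16\right) - 5\right)^{2}\right) = 9 \left(- \frac{6}{7} + 8 \left(\left(-4 + 64\right) - 5\right)^{2}\right) = 9 \left(- \frac{6}{7} + 8 \left(60 - 5\right)^{2}\right) = 9 \left(- \frac{6}{7} + 8 \cdot 55^{2}\right) = 9 \left(- \frac{6}{7} + 8 \cdot 3025\right) = 9 \left(- \frac{6}{7} + 24200\right) = 9 \cdot \frac{169394}{7} = \frac{1524546}{7}$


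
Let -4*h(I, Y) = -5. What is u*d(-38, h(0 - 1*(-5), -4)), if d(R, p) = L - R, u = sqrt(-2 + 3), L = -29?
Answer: 9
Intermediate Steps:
h(I, Y) = 5/4 (h(I, Y) = -1/4*(-5) = 5/4)
u = 1 (u = sqrt(1) = 1)
d(R, p) = -29 - R
u*d(-38, h(0 - 1*(-5), -4)) = 1*(-29 - 1*(-38)) = 1*(-29 + 38) = 1*9 = 9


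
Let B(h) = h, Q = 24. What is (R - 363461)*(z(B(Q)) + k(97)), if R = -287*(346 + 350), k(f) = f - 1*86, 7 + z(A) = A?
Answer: -15769964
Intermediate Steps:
z(A) = -7 + A
k(f) = -86 + f (k(f) = f - 86 = -86 + f)
R = -199752 (R = -287*696 = -199752)
(R - 363461)*(z(B(Q)) + k(97)) = (-199752 - 363461)*((-7 + 24) + (-86 + 97)) = -563213*(17 + 11) = -563213*28 = -15769964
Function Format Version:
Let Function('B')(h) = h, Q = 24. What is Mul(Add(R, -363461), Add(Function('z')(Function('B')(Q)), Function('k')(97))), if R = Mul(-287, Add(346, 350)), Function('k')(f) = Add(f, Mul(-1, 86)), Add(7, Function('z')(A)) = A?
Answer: -15769964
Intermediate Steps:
Function('z')(A) = Add(-7, A)
Function('k')(f) = Add(-86, f) (Function('k')(f) = Add(f, -86) = Add(-86, f))
R = -199752 (R = Mul(-287, 696) = -199752)
Mul(Add(R, -363461), Add(Function('z')(Function('B')(Q)), Function('k')(97))) = Mul(Add(-199752, -363461), Add(Add(-7, 24), Add(-86, 97))) = Mul(-563213, Add(17, 11)) = Mul(-563213, 28) = -15769964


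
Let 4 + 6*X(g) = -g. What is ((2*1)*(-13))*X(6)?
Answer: 130/3 ≈ 43.333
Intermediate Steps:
X(g) = -2/3 - g/6 (X(g) = -2/3 + (-g)/6 = -2/3 - g/6)
((2*1)*(-13))*X(6) = ((2*1)*(-13))*(-2/3 - 1/6*6) = (2*(-13))*(-2/3 - 1) = -26*(-5/3) = 130/3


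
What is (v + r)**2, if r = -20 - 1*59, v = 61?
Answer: 324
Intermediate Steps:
r = -79 (r = -20 - 59 = -79)
(v + r)**2 = (61 - 79)**2 = (-18)**2 = 324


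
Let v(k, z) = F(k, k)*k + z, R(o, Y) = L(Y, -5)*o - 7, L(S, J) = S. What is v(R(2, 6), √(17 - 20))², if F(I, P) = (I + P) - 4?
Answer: (30 + I*√3)² ≈ 897.0 + 103.92*I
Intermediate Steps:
F(I, P) = -4 + I + P
R(o, Y) = -7 + Y*o (R(o, Y) = Y*o - 7 = -7 + Y*o)
v(k, z) = z + k*(-4 + 2*k) (v(k, z) = (-4 + k + k)*k + z = (-4 + 2*k)*k + z = k*(-4 + 2*k) + z = z + k*(-4 + 2*k))
v(R(2, 6), √(17 - 20))² = (√(17 - 20) + 2*(-7 + 6*2)*(-2 + (-7 + 6*2)))² = (√(-3) + 2*(-7 + 12)*(-2 + (-7 + 12)))² = (I*√3 + 2*5*(-2 + 5))² = (I*√3 + 2*5*3)² = (I*√3 + 30)² = (30 + I*√3)²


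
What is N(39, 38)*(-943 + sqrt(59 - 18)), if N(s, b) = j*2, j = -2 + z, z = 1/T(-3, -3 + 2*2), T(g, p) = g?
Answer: 13202/3 - 14*sqrt(41)/3 ≈ 4370.8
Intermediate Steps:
z = -1/3 (z = 1/(-3) = -1/3 ≈ -0.33333)
j = -7/3 (j = -2 - 1/3 = -7/3 ≈ -2.3333)
N(s, b) = -14/3 (N(s, b) = -7/3*2 = -14/3)
N(39, 38)*(-943 + sqrt(59 - 18)) = -14*(-943 + sqrt(59 - 18))/3 = -14*(-943 + sqrt(41))/3 = 13202/3 - 14*sqrt(41)/3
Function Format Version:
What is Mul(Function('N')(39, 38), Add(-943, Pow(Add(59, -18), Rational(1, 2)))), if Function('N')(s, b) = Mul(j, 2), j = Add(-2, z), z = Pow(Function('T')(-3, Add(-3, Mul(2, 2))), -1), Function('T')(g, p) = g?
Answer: Add(Rational(13202, 3), Mul(Rational(-14, 3), Pow(41, Rational(1, 2)))) ≈ 4370.8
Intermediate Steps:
z = Rational(-1, 3) (z = Pow(-3, -1) = Rational(-1, 3) ≈ -0.33333)
j = Rational(-7, 3) (j = Add(-2, Rational(-1, 3)) = Rational(-7, 3) ≈ -2.3333)
Function('N')(s, b) = Rational(-14, 3) (Function('N')(s, b) = Mul(Rational(-7, 3), 2) = Rational(-14, 3))
Mul(Function('N')(39, 38), Add(-943, Pow(Add(59, -18), Rational(1, 2)))) = Mul(Rational(-14, 3), Add(-943, Pow(Add(59, -18), Rational(1, 2)))) = Mul(Rational(-14, 3), Add(-943, Pow(41, Rational(1, 2)))) = Add(Rational(13202, 3), Mul(Rational(-14, 3), Pow(41, Rational(1, 2))))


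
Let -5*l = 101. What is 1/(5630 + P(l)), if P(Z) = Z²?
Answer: 25/150951 ≈ 0.00016562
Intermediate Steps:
l = -101/5 (l = -⅕*101 = -101/5 ≈ -20.200)
1/(5630 + P(l)) = 1/(5630 + (-101/5)²) = 1/(5630 + 10201/25) = 1/(150951/25) = 25/150951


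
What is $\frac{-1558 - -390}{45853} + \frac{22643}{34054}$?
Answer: $\frac{998474407}{1561478062} \approx 0.63944$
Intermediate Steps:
$\frac{-1558 - -390}{45853} + \frac{22643}{34054} = \left(-1558 + 390\right) \frac{1}{45853} + 22643 \cdot \frac{1}{34054} = \left(-1168\right) \frac{1}{45853} + \frac{22643}{34054} = - \frac{1168}{45853} + \frac{22643}{34054} = \frac{998474407}{1561478062}$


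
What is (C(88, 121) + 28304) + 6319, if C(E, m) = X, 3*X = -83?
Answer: 103786/3 ≈ 34595.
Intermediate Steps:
X = -83/3 (X = (⅓)*(-83) = -83/3 ≈ -27.667)
C(E, m) = -83/3
(C(88, 121) + 28304) + 6319 = (-83/3 + 28304) + 6319 = 84829/3 + 6319 = 103786/3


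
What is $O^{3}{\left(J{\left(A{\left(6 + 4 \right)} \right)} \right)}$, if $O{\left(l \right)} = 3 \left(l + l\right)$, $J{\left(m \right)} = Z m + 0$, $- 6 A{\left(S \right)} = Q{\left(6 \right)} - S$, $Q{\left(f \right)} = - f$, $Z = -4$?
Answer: $-262144$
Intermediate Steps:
$A{\left(S \right)} = 1 + \frac{S}{6}$ ($A{\left(S \right)} = - \frac{\left(-1\right) 6 - S}{6} = - \frac{-6 - S}{6} = 1 + \frac{S}{6}$)
$J{\left(m \right)} = - 4 m$ ($J{\left(m \right)} = - 4 m + 0 = - 4 m$)
$O{\left(l \right)} = 6 l$ ($O{\left(l \right)} = 3 \cdot 2 l = 6 l$)
$O^{3}{\left(J{\left(A{\left(6 + 4 \right)} \right)} \right)} = \left(6 \left(- 4 \left(1 + \frac{6 + 4}{6}\right)\right)\right)^{3} = \left(6 \left(- 4 \left(1 + \frac{1}{6} \cdot 10\right)\right)\right)^{3} = \left(6 \left(- 4 \left(1 + \frac{5}{3}\right)\right)\right)^{3} = \left(6 \left(\left(-4\right) \frac{8}{3}\right)\right)^{3} = \left(6 \left(- \frac{32}{3}\right)\right)^{3} = \left(-64\right)^{3} = -262144$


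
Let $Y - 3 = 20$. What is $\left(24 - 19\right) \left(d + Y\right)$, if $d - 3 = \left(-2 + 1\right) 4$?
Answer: $110$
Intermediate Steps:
$Y = 23$ ($Y = 3 + 20 = 23$)
$d = -1$ ($d = 3 + \left(-2 + 1\right) 4 = 3 - 4 = -1$)
$\left(24 - 19\right) \left(d + Y\right) = \left(24 - 19\right) \left(-1 + 23\right) = 5 \cdot 22 = 110$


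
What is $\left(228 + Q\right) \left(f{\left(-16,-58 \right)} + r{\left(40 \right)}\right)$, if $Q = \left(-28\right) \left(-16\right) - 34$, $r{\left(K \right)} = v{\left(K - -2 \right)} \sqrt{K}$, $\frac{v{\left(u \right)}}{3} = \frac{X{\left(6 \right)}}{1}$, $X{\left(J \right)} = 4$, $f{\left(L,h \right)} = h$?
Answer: $-37236 + 15408 \sqrt{10} \approx 11488.0$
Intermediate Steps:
$v{\left(u \right)} = 12$ ($v{\left(u \right)} = 3 \cdot \frac{4}{1} = 3 \cdot 4 \cdot 1 = 3 \cdot 4 = 12$)
$r{\left(K \right)} = 12 \sqrt{K}$
$Q = 414$ ($Q = 448 - 34 = 414$)
$\left(228 + Q\right) \left(f{\left(-16,-58 \right)} + r{\left(40 \right)}\right) = \left(228 + 414\right) \left(-58 + 12 \sqrt{40}\right) = 642 \left(-58 + 12 \cdot 2 \sqrt{10}\right) = 642 \left(-58 + 24 \sqrt{10}\right) = -37236 + 15408 \sqrt{10}$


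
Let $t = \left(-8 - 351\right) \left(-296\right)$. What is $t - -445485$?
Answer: $551749$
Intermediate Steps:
$t = 106264$ ($t = \left(-359\right) \left(-296\right) = 106264$)
$t - -445485 = 106264 - -445485 = 106264 + 445485 = 551749$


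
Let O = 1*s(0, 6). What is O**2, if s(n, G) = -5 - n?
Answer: 25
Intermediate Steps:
O = -5 (O = 1*(-5 - 1*0) = 1*(-5 + 0) = 1*(-5) = -5)
O**2 = (-5)**2 = 25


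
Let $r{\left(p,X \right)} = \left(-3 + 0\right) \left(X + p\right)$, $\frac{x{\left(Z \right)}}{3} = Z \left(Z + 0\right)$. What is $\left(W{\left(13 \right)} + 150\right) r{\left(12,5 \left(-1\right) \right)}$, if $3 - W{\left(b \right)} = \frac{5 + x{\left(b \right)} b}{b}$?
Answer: $\frac{96747}{13} \approx 7442.1$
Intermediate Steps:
$x{\left(Z \right)} = 3 Z^{2}$ ($x{\left(Z \right)} = 3 Z \left(Z + 0\right) = 3 Z Z = 3 Z^{2}$)
$r{\left(p,X \right)} = - 3 X - 3 p$ ($r{\left(p,X \right)} = - 3 \left(X + p\right) = - 3 X - 3 p$)
$W{\left(b \right)} = 3 - \frac{5 + 3 b^{3}}{b}$ ($W{\left(b \right)} = 3 - \frac{5 + 3 b^{2} b}{b} = 3 - \frac{5 + 3 b^{3}}{b}$)
$\left(W{\left(13 \right)} + 150\right) r{\left(12,5 \left(-1\right) \right)} = \left(\left(3 - \frac{5}{13} - 3 \cdot 13^{2}\right) + 150\right) \left(- 3 \cdot 5 \left(-1\right) - 36\right) = \left(\left(3 - \frac{5}{13} - 507\right) + 150\right) \left(\left(-3\right) \left(-5\right) - 36\right) = \left(\left(3 - \frac{5}{13} - 507\right) + 150\right) \left(15 - 36\right) = \left(- \frac{6557}{13} + 150\right) \left(-21\right) = \left(- \frac{4607}{13}\right) \left(-21\right) = \frac{96747}{13}$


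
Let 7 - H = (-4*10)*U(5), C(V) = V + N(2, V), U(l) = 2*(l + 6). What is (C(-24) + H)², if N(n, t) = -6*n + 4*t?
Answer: 570025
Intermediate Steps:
U(l) = 12 + 2*l (U(l) = 2*(6 + l) = 12 + 2*l)
C(V) = -12 + 5*V (C(V) = V + (-6*2 + 4*V) = V + (-12 + 4*V) = -12 + 5*V)
H = 887 (H = 7 - (-4*10)*(12 + 2*5) = 7 - (-40)*(12 + 10) = 7 - (-40)*22 = 7 - 1*(-880) = 7 + 880 = 887)
(C(-24) + H)² = ((-12 + 5*(-24)) + 887)² = ((-12 - 120) + 887)² = (-132 + 887)² = 755² = 570025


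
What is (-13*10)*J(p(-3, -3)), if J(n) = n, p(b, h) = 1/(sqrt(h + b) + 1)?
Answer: 130*I/(sqrt(6) - I) ≈ -18.571 + 45.491*I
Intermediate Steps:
p(b, h) = 1/(1 + sqrt(b + h)) (p(b, h) = 1/(sqrt(b + h) + 1) = 1/(1 + sqrt(b + h)))
(-13*10)*J(p(-3, -3)) = (-13*10)/(1 + sqrt(-3 - 3)) = -130/(1 + sqrt(-6)) = -130/(1 + I*sqrt(6))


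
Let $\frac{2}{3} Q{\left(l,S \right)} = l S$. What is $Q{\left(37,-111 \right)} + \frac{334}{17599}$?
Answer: $- \frac{216836611}{35198} \approx -6160.5$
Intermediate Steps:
$Q{\left(l,S \right)} = \frac{3 S l}{2}$ ($Q{\left(l,S \right)} = \frac{3 l S}{2} = \frac{3 S l}{2}$)
$Q{\left(37,-111 \right)} + \frac{334}{17599} = \frac{3}{2} \left(-111\right) 37 + \frac{334}{17599} = - \frac{12321}{2} + 334 \cdot \frac{1}{17599} = - \frac{12321}{2} + \frac{334}{17599} = - \frac{216836611}{35198}$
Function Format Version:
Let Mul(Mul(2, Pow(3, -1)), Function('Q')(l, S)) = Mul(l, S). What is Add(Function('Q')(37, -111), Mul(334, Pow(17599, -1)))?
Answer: Rational(-216836611, 35198) ≈ -6160.5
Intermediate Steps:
Function('Q')(l, S) = Mul(Rational(3, 2), S, l) (Function('Q')(l, S) = Mul(Rational(3, 2), Mul(l, S)) = Mul(Rational(3, 2), Mul(S, l)) = Mul(Rational(3, 2), S, l))
Add(Function('Q')(37, -111), Mul(334, Pow(17599, -1))) = Add(Mul(Rational(3, 2), -111, 37), Mul(334, Pow(17599, -1))) = Add(Rational(-12321, 2), Mul(334, Rational(1, 17599))) = Add(Rational(-12321, 2), Rational(334, 17599)) = Rational(-216836611, 35198)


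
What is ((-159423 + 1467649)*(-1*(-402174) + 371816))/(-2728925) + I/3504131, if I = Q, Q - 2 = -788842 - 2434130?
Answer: -709626020250727038/1912502137835 ≈ -3.7105e+5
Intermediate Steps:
Q = -3222970 (Q = 2 + (-788842 - 2434130) = 2 - 3222972 = -3222970)
I = -3222970
((-159423 + 1467649)*(-1*(-402174) + 371816))/(-2728925) + I/3504131 = ((-159423 + 1467649)*(-1*(-402174) + 371816))/(-2728925) - 3222970/3504131 = (1308226*(402174 + 371816))*(-1/2728925) - 3222970*1/3504131 = (1308226*773990)*(-1/2728925) - 3222970/3504131 = 1012553841740*(-1/2728925) - 3222970/3504131 = -202510768348/545785 - 3222970/3504131 = -709626020250727038/1912502137835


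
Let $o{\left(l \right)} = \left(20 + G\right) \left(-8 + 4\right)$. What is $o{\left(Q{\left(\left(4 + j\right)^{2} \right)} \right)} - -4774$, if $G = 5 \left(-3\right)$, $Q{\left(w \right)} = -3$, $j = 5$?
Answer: $4754$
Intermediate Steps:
$G = -15$
$o{\left(l \right)} = -20$ ($o{\left(l \right)} = \left(20 - 15\right) \left(-8 + 4\right) = 5 \left(-4\right) = -20$)
$o{\left(Q{\left(\left(4 + j\right)^{2} \right)} \right)} - -4774 = -20 - -4774 = -20 + 4774 = 4754$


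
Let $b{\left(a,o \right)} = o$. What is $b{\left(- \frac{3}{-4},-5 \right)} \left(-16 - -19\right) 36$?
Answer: $-540$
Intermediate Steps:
$b{\left(- \frac{3}{-4},-5 \right)} \left(-16 - -19\right) 36 = - 5 \left(-16 - -19\right) 36 = - 5 \left(-16 + 19\right) 36 = \left(-5\right) 3 \cdot 36 = \left(-15\right) 36 = -540$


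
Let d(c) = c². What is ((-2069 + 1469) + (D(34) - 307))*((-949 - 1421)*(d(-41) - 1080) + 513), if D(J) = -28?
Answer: 1331306295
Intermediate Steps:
((-2069 + 1469) + (D(34) - 307))*((-949 - 1421)*(d(-41) - 1080) + 513) = ((-2069 + 1469) + (-28 - 307))*((-949 - 1421)*((-41)² - 1080) + 513) = (-600 - 335)*(-2370*(1681 - 1080) + 513) = -935*(-2370*601 + 513) = -935*(-1424370 + 513) = -935*(-1423857) = 1331306295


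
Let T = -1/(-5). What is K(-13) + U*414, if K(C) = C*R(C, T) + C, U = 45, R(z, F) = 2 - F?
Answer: 92968/5 ≈ 18594.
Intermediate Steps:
T = ⅕ (T = -1*(-⅕) = ⅕ ≈ 0.20000)
K(C) = 14*C/5 (K(C) = C*(2 - 1*⅕) + C = C*(2 - ⅕) + C = C*(9/5) + C = 9*C/5 + C = 14*C/5)
K(-13) + U*414 = (14/5)*(-13) + 45*414 = -182/5 + 18630 = 92968/5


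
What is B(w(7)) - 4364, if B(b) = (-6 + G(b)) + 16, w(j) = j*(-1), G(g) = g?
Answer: -4361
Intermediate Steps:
w(j) = -j
B(b) = 10 + b (B(b) = (-6 + b) + 16 = 10 + b)
B(w(7)) - 4364 = (10 - 1*7) - 4364 = (10 - 7) - 4364 = 3 - 4364 = -4361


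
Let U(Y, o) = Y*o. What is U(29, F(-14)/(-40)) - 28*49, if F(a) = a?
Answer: -27237/20 ≈ -1361.8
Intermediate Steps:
U(29, F(-14)/(-40)) - 28*49 = 29*(-14/(-40)) - 28*49 = 29*(-14*(-1/40)) - 1*1372 = 29*(7/20) - 1372 = 203/20 - 1372 = -27237/20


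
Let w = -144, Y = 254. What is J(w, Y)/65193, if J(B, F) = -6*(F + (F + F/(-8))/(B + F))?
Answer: -112649/4780820 ≈ -0.023563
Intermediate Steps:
J(B, F) = -6*F - 21*F/(4*(B + F)) (J(B, F) = -6*(F + (F + F*(-1/8))/(B + F)) = -6*(F + (F - F/8)/(B + F)) = -6*(F + (7*F/8)/(B + F)) = -6*(F + 7*F/(8*(B + F))) = -6*F - 21*F/(4*(B + F)))
J(w, Y)/65193 = -3*254*(7 + 8*(-144) + 8*254)/(4*(-144) + 4*254)/65193 = -3*254*(7 - 1152 + 2032)/(-576 + 1016)*(1/65193) = -3*254*887/440*(1/65193) = -3*254*1/440*887*(1/65193) = -337947/220*1/65193 = -112649/4780820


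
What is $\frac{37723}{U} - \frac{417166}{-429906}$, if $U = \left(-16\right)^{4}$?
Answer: $\frac{21778367507}{14087159808} \approx 1.546$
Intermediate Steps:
$U = 65536$
$\frac{37723}{U} - \frac{417166}{-429906} = \frac{37723}{65536} - \frac{417166}{-429906} = 37723 \cdot \frac{1}{65536} - - \frac{208583}{214953} = \frac{37723}{65536} + \frac{208583}{214953} = \frac{21778367507}{14087159808}$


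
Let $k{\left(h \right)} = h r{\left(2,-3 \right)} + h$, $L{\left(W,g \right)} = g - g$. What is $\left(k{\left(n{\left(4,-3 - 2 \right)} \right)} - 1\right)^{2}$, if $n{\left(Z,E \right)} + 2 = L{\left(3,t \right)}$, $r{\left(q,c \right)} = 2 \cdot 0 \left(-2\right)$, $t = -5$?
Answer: $9$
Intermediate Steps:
$r{\left(q,c \right)} = 0$ ($r{\left(q,c \right)} = 0 \left(-2\right) = 0$)
$L{\left(W,g \right)} = 0$
$n{\left(Z,E \right)} = -2$ ($n{\left(Z,E \right)} = -2 + 0 = -2$)
$k{\left(h \right)} = h$ ($k{\left(h \right)} = h 0 + h = 0 + h = h$)
$\left(k{\left(n{\left(4,-3 - 2 \right)} \right)} - 1\right)^{2} = \left(-2 - 1\right)^{2} = \left(-3\right)^{2} = 9$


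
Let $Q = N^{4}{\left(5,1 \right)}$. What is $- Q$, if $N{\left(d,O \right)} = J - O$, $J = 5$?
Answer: $-256$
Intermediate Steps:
$N{\left(d,O \right)} = 5 - O$
$Q = 256$ ($Q = \left(5 - 1\right)^{4} = 4^{4} = 256$)
$- Q = \left(-1\right) 256 = -256$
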